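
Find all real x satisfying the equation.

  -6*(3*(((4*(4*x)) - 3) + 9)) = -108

Step 1. [-6*(3*(((4*(4*x)) - 3) + 9)) = -108] -6 out front; divide by -6 ⇒ div: 3*(((4*(4*x)) - 3) + 9) = 18.
Step 2. [3*(((4*(4*x)) - 3) + 9) = 18] leading coefficient 3: divide by 3. So div: ((4*(4*x)) - 3) + 9 = 6.
Step 3. [((4*(4*x)) - 3) + 9 = 6] subtract 9: x sits inside (… + 9), so sub: (4*(4*x)) - 3 = -3.
Step 4. [(4*(4*x)) - 3 = -3] add 3: x sits inside (… - 3) ⇒ sub: 4*(4*x) = 0.
Step 5. [4*(4*x) = 0] leading coefficient 4: divide by 4. So div: 4*x = 0.
Step 6. [4*x = 0] 4 out front; divide by 4 ⇒ div: x = 0.

Answer: x ∈ {0}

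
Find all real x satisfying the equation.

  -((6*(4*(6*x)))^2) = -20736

Step 1. [-((6*(4*(6*x)))^2) = -20736] flip signs both sides. So neg: (6*(4*(6*x)))^2 = 20736.
Step 2. [(6*(4*(6*x)))^2 = 20736] LHS squared, RHS 20736 ≥ 0: apply √ (±). So sqrt: 6*(4*(6*x)) = 144 or -144.
Step 3. [6*(4*(6*x)) = 144 or -144] divide by the outer 6 ⇒ div: 4*(6*x) = 24 or -24.
Step 4. [4*(6*x) = 24 or -24] leading coefficient 4: divide by 4 ⇒ div: 6*x = 6 or -6.
Step 5. [6*x = 6 or -6] LHS = 6·(…); ÷6 both sides. So div: x = 1 or -1.

Answer: x ∈ {-1, 1}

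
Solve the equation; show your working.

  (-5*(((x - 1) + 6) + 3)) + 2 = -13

Step 1. [(-5*(((x - 1) + 6) + 3)) + 2 = -13] +2 is outermost — subtract 2 both sides ⇒ sub: -5*(((x - 1) + 6) + 3) = -15.
Step 2. [-5*(((x - 1) + 6) + 3) = -15] leading coefficient -5: divide by -5 ⇒ div: ((x - 1) + 6) + 3 = 3.
Step 3. [((x - 1) + 6) + 3 = 3] 3 comes off first (subtract 3). So sub: (x - 1) + 6 = 0.
Step 4. [(x - 1) + 6 = 0] +6 is outermost — subtract 6 both sides ⇒ sub: x - 1 = -6.
Step 5. [x - 1 = -6] the outer -1 inverts by adding 1, so sub: x = -5.

Answer: x ∈ {-5}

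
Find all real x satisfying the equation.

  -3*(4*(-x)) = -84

Step 1. [-3*(4*(-x)) = -84] divide by the outer -3 ⇒ div: 4*(-x) = 28.
Step 2. [4*(-x) = 28] LHS = 4·(…); ÷4 both sides, so div: -x = 7.
Step 3. [-x = 7] leading − — multiply by −1. So neg: x = -7.

Answer: x ∈ {-7}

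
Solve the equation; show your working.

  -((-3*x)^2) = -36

Step 1. [-((-3*x)^2) = -36] flip signs both sides, so neg: (-3*x)^2 = 36.
Step 2. [(-3*x)^2 = 36] LHS squared, RHS 36 ≥ 0: apply √ (±), so sqrt: -3*x = 6 or -6.
Step 3. [-3*x = 6 or -6] -3·(inner) — divide through by -3 ⇒ div: x = -2 or 2.

Answer: x ∈ {-2, 2}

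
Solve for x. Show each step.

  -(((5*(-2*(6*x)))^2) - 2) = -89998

Step 1. [-(((5*(-2*(6*x)))^2) - 2) = -89998] leading − — multiply by −1 ⇒ neg: ((5*(-2*(6*x)))^2) - 2 = 89998.
Step 2. [((5*(-2*(6*x)))^2) - 2 = 89998] peel the -2: add 2 from each side. So sub: (5*(-2*(6*x)))^2 = 90000.
Step 3. [(5*(-2*(6*x)))^2 = 90000] √ both sides: 90000 ≥ 0 gives two branches, so sqrt: 5*(-2*(6*x)) = 300 or -300.
Step 4. [5*(-2*(6*x)) = 300 or -300] divide by the outer 5. So div: -2*(6*x) = 60 or -60.
Step 5. [-2*(6*x) = 60 or -60] -2 out front; divide by -2 ⇒ div: 6*x = -30 or 30.
Step 6. [6*x = -30 or 30] divide by the outer 6, so div: x = -5 or 5.

Answer: x ∈ {-5, 5}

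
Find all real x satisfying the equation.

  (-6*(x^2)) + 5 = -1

Step 1. [(-6*(x^2)) + 5 = -1] +5 is outermost — subtract 5 both sides. So sub: -6*(x^2) = -6.
Step 2. [-6*(x^2) = -6] -6·(inner) — divide through by -6, so div: x^2 = 1.
Step 3. [x^2 = 1] √ both sides: 1 ≥ 0 gives two branches, so sqrt: x = 1 or -1.

Answer: x ∈ {-1, 1}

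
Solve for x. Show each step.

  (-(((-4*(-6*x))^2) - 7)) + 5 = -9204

Step 1. [(-(((-4*(-6*x))^2) - 7)) + 5 = -9204] 5 comes off first (subtract 5) ⇒ sub: -(((-4*(-6*x))^2) - 7) = -9209.
Step 2. [-(((-4*(-6*x))^2) - 7) = -9209] LHS negated; negate both sides, so neg: ((-4*(-6*x))^2) - 7 = 9209.
Step 3. [((-4*(-6*x))^2) - 7 = 9209] 7 comes off first (add 7). So sub: (-4*(-6*x))^2 = 9216.
Step 4. [(-4*(-6*x))^2 = 9216] √ both sides: 9216 ≥ 0 gives two branches. So sqrt: -4*(-6*x) = 96 or -96.
Step 5. [-4*(-6*x) = 96 or -96] -4 out front; divide by -4 ⇒ div: -6*x = -24 or 24.
Step 6. [-6*x = -24 or 24] LHS = -6·(…); ÷-6 both sides, so div: x = 4 or -4.

Answer: x ∈ {-4, 4}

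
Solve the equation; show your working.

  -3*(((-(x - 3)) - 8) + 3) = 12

Step 1. [-3*(((-(x - 3)) - 8) + 3) = 12] LHS = -3·(…); ÷-3 both sides ⇒ div: ((-(x - 3)) - 8) + 3 = -4.
Step 2. [((-(x - 3)) - 8) + 3 = -4] 3 comes off first (subtract 3) ⇒ sub: (-(x - 3)) - 8 = -7.
Step 3. [(-(x - 3)) - 8 = -7] 8 comes off first (add 8). So sub: -(x - 3) = 1.
Step 4. [-(x - 3) = 1] flip signs both sides ⇒ neg: x - 3 = -1.
Step 5. [x - 3 = -1] -3 is outermost — add 3 both sides ⇒ sub: x = 2.

Answer: x ∈ {2}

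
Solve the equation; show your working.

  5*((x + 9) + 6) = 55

Step 1. [5*((x + 9) + 6) = 55] 5 out front; divide by 5. So div: (x + 9) + 6 = 11.
Step 2. [(x + 9) + 6 = 11] peel the +6: subtract 6 from each side, so sub: x + 9 = 5.
Step 3. [x + 9 = 5] +9 is outermost — subtract 9 both sides, so sub: x = -4.

Answer: x ∈ {-4}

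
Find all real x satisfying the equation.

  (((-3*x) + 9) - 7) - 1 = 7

Step 1. [(((-3*x) + 9) - 7) - 1 = 7] -1 is outermost — add 1 both sides, so sub: ((-3*x) + 9) - 7 = 8.
Step 2. [((-3*x) + 9) - 7 = 8] the outer -7 inverts by adding 7, so sub: (-3*x) + 9 = 15.
Step 3. [(-3*x) + 9 = 15] common factor -3 (LHS and 15) — divide through. So factor: x - 3 = -5.
Step 4. [x - 3 = -5] -3 is outermost — add 3 both sides ⇒ sub: x = -2.

Answer: x ∈ {-2}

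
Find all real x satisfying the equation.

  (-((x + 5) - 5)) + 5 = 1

Step 1. [(-((x + 5) - 5)) + 5 = 1] subtract 5: x sits inside (… + 5), so sub: -((x + 5) - 5) = -4.
Step 2. [-((x + 5) - 5) = -4] flip signs both sides. So neg: (x + 5) - 5 = 4.
Step 3. [(x + 5) - 5 = 4] 5 comes off first (add 5). So sub: x + 5 = 9.
Step 4. [x + 5 = 9] peel the +5: subtract 5 from each side ⇒ sub: x = 4.

Answer: x ∈ {4}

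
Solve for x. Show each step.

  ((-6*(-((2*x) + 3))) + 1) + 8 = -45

Step 1. [((-6*(-((2*x) + 3))) + 1) + 8 = -45] 8 comes off first (subtract 8), so sub: (-6*(-((2*x) + 3))) + 1 = -53.
Step 2. [(-6*(-((2*x) + 3))) + 1 = -53] the outer +1 inverts by subtracting 1. So sub: -6*(-((2*x) + 3)) = -54.
Step 3. [-6*(-((2*x) + 3)) = -54] -6 out front; divide by -6 ⇒ div: -((2*x) + 3) = 9.
Step 4. [-((2*x) + 3) = 9] flip signs both sides, so neg: (2*x) + 3 = -9.
Step 5. [(2*x) + 3 = -9] subtract 3: x sits inside (… + 3), so sub: 2*x = -12.
Step 6. [2*x = -12] leading coefficient 2: divide by 2 ⇒ div: x = -6.

Answer: x ∈ {-6}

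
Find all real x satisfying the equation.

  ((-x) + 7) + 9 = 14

Step 1. [((-x) + 7) + 9 = 14] peel the +9: subtract 9 from each side, so sub: (-x) + 7 = 5.
Step 2. [(-x) + 7 = 5] +7 is outermost — subtract 7 both sides ⇒ sub: -x = -2.
Step 3. [-x = -2] flip signs both sides, so neg: x = 2.

Answer: x ∈ {2}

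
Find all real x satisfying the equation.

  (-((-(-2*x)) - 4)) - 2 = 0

Step 1. [(-((-(-2*x)) - 4)) - 2 = 0] peel the -2: add 2 from each side, so sub: -((-(-2*x)) - 4) = 2.
Step 2. [-((-(-2*x)) - 4) = 2] leading − — multiply by −1 ⇒ neg: (-(-2*x)) - 4 = -2.
Step 3. [(-(-2*x)) - 4 = -2] the outer -4 inverts by adding 4. So sub: -(-2*x) = 2.
Step 4. [-(-2*x) = 2] LHS negated; negate both sides, so neg: -2*x = -2.
Step 5. [-2*x = -2] divide by the outer -2. So div: x = 1.

Answer: x ∈ {1}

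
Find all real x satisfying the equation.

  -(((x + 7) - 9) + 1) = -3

Step 1. [-(((x + 7) - 9) + 1) = -3] flip signs both sides. So neg: ((x + 7) - 9) + 1 = 3.
Step 2. [((x + 7) - 9) + 1 = 3] peel the +1: subtract 1 from each side ⇒ sub: (x + 7) - 9 = 2.
Step 3. [(x + 7) - 9 = 2] -9 is outermost — add 9 both sides, so sub: x + 7 = 11.
Step 4. [x + 7 = 11] the outer +7 inverts by subtracting 7 ⇒ sub: x = 4.

Answer: x ∈ {4}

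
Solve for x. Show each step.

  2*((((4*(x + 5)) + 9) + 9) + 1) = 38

Step 1. [2*((((4*(x + 5)) + 9) + 9) + 1) = 38] 2 out front; divide by 2 ⇒ div: (((4*(x + 5)) + 9) + 9) + 1 = 19.
Step 2. [(((4*(x + 5)) + 9) + 9) + 1 = 19] +1 is outermost — subtract 1 both sides ⇒ sub: ((4*(x + 5)) + 9) + 9 = 18.
Step 3. [((4*(x + 5)) + 9) + 9 = 18] 9 comes off first (subtract 9) ⇒ sub: (4*(x + 5)) + 9 = 9.
Step 4. [(4*(x + 5)) + 9 = 9] +9 is outermost — subtract 9 both sides, so sub: 4*(x + 5) = 0.
Step 5. [4*(x + 5) = 0] 4·(inner) — divide through by 4, so div: x + 5 = 0.
Step 6. [x + 5 = 0] peel the +5: subtract 5 from each side, so sub: x = -5.

Answer: x ∈ {-5}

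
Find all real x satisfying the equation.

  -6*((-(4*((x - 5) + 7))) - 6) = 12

Step 1. [-6*((-(4*((x - 5) + 7))) - 6) = 12] -6·(inner) — divide through by -6. So div: (-(4*((x - 5) + 7))) - 6 = -2.
Step 2. [(-(4*((x - 5) + 7))) - 6 = -2] -6 is outermost — add 6 both sides. So sub: -(4*((x - 5) + 7)) = 4.
Step 3. [-(4*((x - 5) + 7)) = 4] flip signs both sides, so neg: 4*((x - 5) + 7) = -4.
Step 4. [4*((x - 5) + 7) = -4] divide by the outer 4 ⇒ div: (x - 5) + 7 = -1.
Step 5. [(x - 5) + 7 = -1] 7 comes off first (subtract 7). So sub: x - 5 = -8.
Step 6. [x - 5 = -8] the outer -5 inverts by adding 5 ⇒ sub: x = -3.

Answer: x ∈ {-3}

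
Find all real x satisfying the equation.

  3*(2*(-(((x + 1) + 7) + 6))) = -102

Step 1. [3*(2*(-(((x + 1) + 7) + 6))) = -102] leading coefficient 3: divide by 3, so div: 2*(-(((x + 1) + 7) + 6)) = -34.
Step 2. [2*(-(((x + 1) + 7) + 6)) = -34] 2 out front; divide by 2, so div: -(((x + 1) + 7) + 6) = -17.
Step 3. [-(((x + 1) + 7) + 6) = -17] LHS negated; negate both sides ⇒ neg: ((x + 1) + 7) + 6 = 17.
Step 4. [((x + 1) + 7) + 6 = 17] peel the +6: subtract 6 from each side ⇒ sub: (x + 1) + 7 = 11.
Step 5. [(x + 1) + 7 = 11] subtract 7: x sits inside (… + 7) ⇒ sub: x + 1 = 4.
Step 6. [x + 1 = 4] subtract 1: x sits inside (… + 1). So sub: x = 3.

Answer: x ∈ {3}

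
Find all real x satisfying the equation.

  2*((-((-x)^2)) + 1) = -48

Step 1. [2*((-((-x)^2)) + 1) = -48] LHS = 2·(…); ÷2 both sides. So div: (-((-x)^2)) + 1 = -24.
Step 2. [(-((-x)^2)) + 1 = -24] 1 comes off first (subtract 1) ⇒ sub: -((-x)^2) = -25.
Step 3. [-((-x)^2) = -25] flip signs both sides ⇒ neg: (-x)^2 = 25.
Step 4. [(-x)^2 = 25] 25 ≥ 0, LHS is (·)² — take ±√. So sqrt: -x = 5 or -5.
Step 5. [-x = 5 or -5] leading − — multiply by −1 ⇒ neg: x = -5 or 5.

Answer: x ∈ {-5, 5}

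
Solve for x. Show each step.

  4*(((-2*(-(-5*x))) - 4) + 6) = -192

Step 1. [4*(((-2*(-(-5*x))) - 4) + 6) = -192] 4 out front; divide by 4, so div: ((-2*(-(-5*x))) - 4) + 6 = -48.
Step 2. [((-2*(-(-5*x))) - 4) + 6 = -48] +6 is outermost — subtract 6 both sides ⇒ sub: (-2*(-(-5*x))) - 4 = -54.
Step 3. [(-2*(-(-5*x))) - 4 = -54] the outer -4 inverts by adding 4, so sub: -2*(-(-5*x)) = -50.
Step 4. [-2*(-(-5*x)) = -50] leading coefficient -2: divide by -2, so div: -(-5*x) = 25.
Step 5. [-(-5*x) = 25] flip signs both sides. So neg: -5*x = -25.
Step 6. [-5*x = -25] LHS = -5·(…); ÷-5 both sides. So div: x = 5.

Answer: x ∈ {5}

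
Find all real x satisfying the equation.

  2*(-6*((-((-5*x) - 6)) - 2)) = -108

Step 1. [2*(-6*((-((-5*x) - 6)) - 2)) = -108] divide by the outer 2. So div: -6*((-((-5*x) - 6)) - 2) = -54.
Step 2. [-6*((-((-5*x) - 6)) - 2) = -54] leading coefficient -6: divide by -6, so div: (-((-5*x) - 6)) - 2 = 9.
Step 3. [(-((-5*x) - 6)) - 2 = 9] -2 is outermost — add 2 both sides. So sub: -((-5*x) - 6) = 11.
Step 4. [-((-5*x) - 6) = 11] leading − — multiply by −1. So neg: (-5*x) - 6 = -11.
Step 5. [(-5*x) - 6 = -11] the outer -6 inverts by adding 6. So sub: -5*x = -5.
Step 6. [-5*x = -5] -5·(inner) — divide through by -5. So div: x = 1.

Answer: x ∈ {1}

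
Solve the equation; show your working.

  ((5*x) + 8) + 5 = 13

Step 1. [((5*x) + 8) + 5 = 13] 5 comes off first (subtract 5). So sub: (5*x) + 8 = 8.
Step 2. [(5*x) + 8 = 8] the outer +8 inverts by subtracting 8. So sub: 5*x = 0.
Step 3. [5*x = 0] 5·(inner) — divide through by 5, so div: x = 0.

Answer: x ∈ {0}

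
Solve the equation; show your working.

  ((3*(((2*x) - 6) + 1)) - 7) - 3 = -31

Step 1. [((3*(((2*x) - 6) + 1)) - 7) - 3 = -31] add 3: x sits inside (… - 3) ⇒ sub: (3*(((2*x) - 6) + 1)) - 7 = -28.
Step 2. [(3*(((2*x) - 6) + 1)) - 7 = -28] -7 is outermost — add 7 both sides ⇒ sub: 3*(((2*x) - 6) + 1) = -21.
Step 3. [3*(((2*x) - 6) + 1) = -21] LHS = 3·(…); ÷3 both sides. So div: ((2*x) - 6) + 1 = -7.
Step 4. [((2*x) - 6) + 1 = -7] peel the +1: subtract 1 from each side ⇒ sub: (2*x) - 6 = -8.
Step 5. [(2*x) - 6 = -8] common factor 2 (LHS and -8) — divide through, so factor: x - 3 = -4.
Step 6. [x - 3 = -4] peel the -3: add 3 from each side ⇒ sub: x = -1.

Answer: x ∈ {-1}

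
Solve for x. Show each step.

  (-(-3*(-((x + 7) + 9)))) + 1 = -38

Step 1. [(-(-3*(-((x + 7) + 9)))) + 1 = -38] the outer +1 inverts by subtracting 1. So sub: -(-3*(-((x + 7) + 9))) = -39.
Step 2. [-(-3*(-((x + 7) + 9))) = -39] leading − — multiply by −1. So neg: -3*(-((x + 7) + 9)) = 39.
Step 3. [-3*(-((x + 7) + 9)) = 39] divide by the outer -3. So div: -((x + 7) + 9) = -13.
Step 4. [-((x + 7) + 9) = -13] leading − — multiply by −1 ⇒ neg: (x + 7) + 9 = 13.
Step 5. [(x + 7) + 9 = 13] peel the +9: subtract 9 from each side. So sub: x + 7 = 4.
Step 6. [x + 7 = 4] peel the +7: subtract 7 from each side ⇒ sub: x = -3.

Answer: x ∈ {-3}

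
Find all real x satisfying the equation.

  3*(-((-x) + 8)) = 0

Step 1. [3*(-((-x) + 8)) = 0] LHS = 3·(…); ÷3 both sides ⇒ div: -((-x) + 8) = 0.
Step 2. [-((-x) + 8) = 0] flip signs both sides, so neg: (-x) + 8 = 0.
Step 3. [(-x) + 8 = 0] 8 comes off first (subtract 8). So sub: -x = -8.
Step 4. [-x = -8] LHS negated; negate both sides ⇒ neg: x = 8.

Answer: x ∈ {8}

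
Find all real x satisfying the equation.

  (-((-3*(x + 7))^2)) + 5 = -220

Step 1. [(-((-3*(x + 7))^2)) + 5 = -220] 5 comes off first (subtract 5). So sub: -((-3*(x + 7))^2) = -225.
Step 2. [-((-3*(x + 7))^2) = -225] leading − — multiply by −1, so neg: (-3*(x + 7))^2 = 225.
Step 3. [(-3*(x + 7))^2 = 225] √ both sides: 225 ≥ 0 gives two branches. So sqrt: -3*(x + 7) = 15 or -15.
Step 4. [-3*(x + 7) = 15 or -15] leading coefficient -3: divide by -3. So div: x + 7 = -5 or 5.
Step 5. [x + 7 = -5 or 5] peel the +7: subtract 7 from each side. So sub: x = -12 or -2.

Answer: x ∈ {-12, -2}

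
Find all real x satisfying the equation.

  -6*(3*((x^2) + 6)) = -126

Step 1. [-6*(3*((x^2) + 6)) = -126] leading coefficient -6: divide by -6 ⇒ div: 3*((x^2) + 6) = 21.
Step 2. [3*((x^2) + 6) = 21] 3·(inner) — divide through by 3. So div: (x^2) + 6 = 7.
Step 3. [(x^2) + 6 = 7] +6 is outermost — subtract 6 both sides. So sub: x^2 = 1.
Step 4. [x^2 = 1] √ both sides: 1 ≥ 0 gives two branches ⇒ sqrt: x = 1 or -1.

Answer: x ∈ {-1, 1}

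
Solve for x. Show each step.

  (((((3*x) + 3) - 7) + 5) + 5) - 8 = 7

Step 1. [(((((3*x) + 3) - 7) + 5) + 5) - 8 = 7] the outer -8 inverts by adding 8 ⇒ sub: ((((3*x) + 3) - 7) + 5) + 5 = 15.
Step 2. [((((3*x) + 3) - 7) + 5) + 5 = 15] peel the +5: subtract 5 from each side, so sub: (((3*x) + 3) - 7) + 5 = 10.
Step 3. [(((3*x) + 3) - 7) + 5 = 10] subtract 5: x sits inside (… + 5) ⇒ sub: ((3*x) + 3) - 7 = 5.
Step 4. [((3*x) + 3) - 7 = 5] add 7: x sits inside (… - 7) ⇒ sub: (3*x) + 3 = 12.
Step 5. [(3*x) + 3 = 12] 3 divides every term; factor it out. So factor: x + 1 = 4.
Step 6. [x + 1 = 4] subtract 1: x sits inside (… + 1) ⇒ sub: x = 3.

Answer: x ∈ {3}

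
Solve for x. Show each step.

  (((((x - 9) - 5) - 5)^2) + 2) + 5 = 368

Step 1. [(((((x - 9) - 5) - 5)^2) + 2) + 5 = 368] peel the +5: subtract 5 from each side. So sub: ((((x - 9) - 5) - 5)^2) + 2 = 363.
Step 2. [((((x - 9) - 5) - 5)^2) + 2 = 363] 2 comes off first (subtract 2) ⇒ sub: (((x - 9) - 5) - 5)^2 = 361.
Step 3. [(((x - 9) - 5) - 5)^2 = 361] √ both sides: 361 ≥ 0 gives two branches ⇒ sqrt: ((x - 9) - 5) - 5 = 19 or -19.
Step 4. [((x - 9) - 5) - 5 = 19 or -19] add 5: x sits inside (… - 5), so sub: (x - 9) - 5 = 24 or -14.
Step 5. [(x - 9) - 5 = 24 or -14] peel the -5: add 5 from each side ⇒ sub: x - 9 = 29 or -9.
Step 6. [x - 9 = 29 or -9] the outer -9 inverts by adding 9. So sub: x = 38 or 0.

Answer: x ∈ {0, 38}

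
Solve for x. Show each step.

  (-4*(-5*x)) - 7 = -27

Step 1. [(-4*(-5*x)) - 7 = -27] -7 is outermost — add 7 both sides. So sub: -4*(-5*x) = -20.
Step 2. [-4*(-5*x) = -20] leading coefficient -4: divide by -4, so div: -5*x = 5.
Step 3. [-5*x = 5] -5·(inner) — divide through by -5, so div: x = -1.

Answer: x ∈ {-1}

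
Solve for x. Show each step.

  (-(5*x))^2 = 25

Step 1. [(-(5*x))^2 = 25] 25 ≥ 0, LHS is (·)² — take ±√. So sqrt: -(5*x) = 5 or -5.
Step 2. [-(5*x) = 5 or -5] flip signs both sides. So neg: 5*x = -5 or 5.
Step 3. [5*x = -5 or 5] 5·(inner) — divide through by 5. So div: x = -1 or 1.

Answer: x ∈ {-1, 1}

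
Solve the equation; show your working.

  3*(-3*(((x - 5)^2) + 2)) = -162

Step 1. [3*(-3*(((x - 5)^2) + 2)) = -162] 3·(inner) — divide through by 3. So div: -3*(((x - 5)^2) + 2) = -54.
Step 2. [-3*(((x - 5)^2) + 2) = -54] -3·(inner) — divide through by -3, so div: ((x - 5)^2) + 2 = 18.
Step 3. [((x - 5)^2) + 2 = 18] the outer +2 inverts by subtracting 2. So sub: (x - 5)^2 = 16.
Step 4. [(x - 5)^2 = 16] √ both sides: 16 ≥ 0 gives two branches ⇒ sqrt: x - 5 = 4 or -4.
Step 5. [x - 5 = 4 or -4] -5 is outermost — add 5 both sides. So sub: x = 9 or 1.

Answer: x ∈ {1, 9}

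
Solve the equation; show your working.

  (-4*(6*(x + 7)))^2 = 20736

Step 1. [(-4*(6*(x + 7)))^2 = 20736] √ both sides: 20736 ≥ 0 gives two branches. So sqrt: -4*(6*(x + 7)) = 144 or -144.
Step 2. [-4*(6*(x + 7)) = 144 or -144] -4·(inner) — divide through by -4. So div: 6*(x + 7) = -36 or 36.
Step 3. [6*(x + 7) = -36 or 36] 6 out front; divide by 6. So div: x + 7 = -6 or 6.
Step 4. [x + 7 = -6 or 6] 7 comes off first (subtract 7), so sub: x = -13 or -1.

Answer: x ∈ {-13, -1}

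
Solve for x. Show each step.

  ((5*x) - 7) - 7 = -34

Step 1. [((5*x) - 7) - 7 = -34] 7 comes off first (add 7) ⇒ sub: (5*x) - 7 = -27.
Step 2. [(5*x) - 7 = -27] 7 comes off first (add 7) ⇒ sub: 5*x = -20.
Step 3. [5*x = -20] divide by the outer 5, so div: x = -4.

Answer: x ∈ {-4}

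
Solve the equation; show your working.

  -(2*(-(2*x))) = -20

Step 1. [-(2*(-(2*x))) = -20] leading − — multiply by −1, so neg: 2*(-(2*x)) = 20.
Step 2. [2*(-(2*x)) = 20] 2·(inner) — divide through by 2, so div: -(2*x) = 10.
Step 3. [-(2*x) = 10] flip signs both sides ⇒ neg: 2*x = -10.
Step 4. [2*x = -10] 2·(inner) — divide through by 2, so div: x = -5.

Answer: x ∈ {-5}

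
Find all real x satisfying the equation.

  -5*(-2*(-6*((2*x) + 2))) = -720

Step 1. [-5*(-2*(-6*((2*x) + 2))) = -720] leading coefficient -5: divide by -5. So div: -2*(-6*((2*x) + 2)) = 144.
Step 2. [-2*(-6*((2*x) + 2)) = 144] leading coefficient -2: divide by -2, so div: -6*((2*x) + 2) = -72.
Step 3. [-6*((2*x) + 2) = -72] leading coefficient -6: divide by -6 ⇒ div: (2*x) + 2 = 12.
Step 4. [(2*x) + 2 = 12] 2 comes off first (subtract 2). So sub: 2*x = 10.
Step 5. [2*x = 10] LHS = 2·(…); ÷2 both sides. So div: x = 5.

Answer: x ∈ {5}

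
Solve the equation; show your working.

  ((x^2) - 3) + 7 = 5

Step 1. [((x^2) - 3) + 7 = 5] peel the +7: subtract 7 from each side ⇒ sub: (x^2) - 3 = -2.
Step 2. [(x^2) - 3 = -2] -3 is outermost — add 3 both sides, so sub: x^2 = 1.
Step 3. [x^2 = 1] √ both sides: 1 ≥ 0 gives two branches, so sqrt: x = 1 or -1.

Answer: x ∈ {-1, 1}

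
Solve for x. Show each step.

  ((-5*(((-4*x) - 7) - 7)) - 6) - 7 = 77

Step 1. [((-5*(((-4*x) - 7) - 7)) - 6) - 7 = 77] the outer -7 inverts by adding 7, so sub: (-5*(((-4*x) - 7) - 7)) - 6 = 84.
Step 2. [(-5*(((-4*x) - 7) - 7)) - 6 = 84] 6 comes off first (add 6), so sub: -5*(((-4*x) - 7) - 7) = 90.
Step 3. [-5*(((-4*x) - 7) - 7) = 90] -5 out front; divide by -5 ⇒ div: ((-4*x) - 7) - 7 = -18.
Step 4. [((-4*x) - 7) - 7 = -18] peel the -7: add 7 from each side. So sub: (-4*x) - 7 = -11.
Step 5. [(-4*x) - 7 = -11] the outer -7 inverts by adding 7. So sub: -4*x = -4.
Step 6. [-4*x = -4] LHS = -4·(…); ÷-4 both sides, so div: x = 1.

Answer: x ∈ {1}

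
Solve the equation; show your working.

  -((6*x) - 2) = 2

Step 1. [-((6*x) - 2) = 2] leading − — multiply by −1. So neg: (6*x) - 2 = -2.
Step 2. [(6*x) - 2 = -2] peel the -2: add 2 from each side ⇒ sub: 6*x = 0.
Step 3. [6*x = 0] divide by the outer 6. So div: x = 0.

Answer: x ∈ {0}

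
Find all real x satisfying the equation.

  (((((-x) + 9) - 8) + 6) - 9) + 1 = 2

Step 1. [(((((-x) + 9) - 8) + 6) - 9) + 1 = 2] 1 comes off first (subtract 1). So sub: ((((-x) + 9) - 8) + 6) - 9 = 1.
Step 2. [((((-x) + 9) - 8) + 6) - 9 = 1] add 9: x sits inside (… - 9), so sub: (((-x) + 9) - 8) + 6 = 10.
Step 3. [(((-x) + 9) - 8) + 6 = 10] peel the +6: subtract 6 from each side. So sub: ((-x) + 9) - 8 = 4.
Step 4. [((-x) + 9) - 8 = 4] -8 is outermost — add 8 both sides ⇒ sub: (-x) + 9 = 12.
Step 5. [(-x) + 9 = 12] peel the +9: subtract 9 from each side, so sub: -x = 3.
Step 6. [-x = 3] flip signs both sides ⇒ neg: x = -3.

Answer: x ∈ {-3}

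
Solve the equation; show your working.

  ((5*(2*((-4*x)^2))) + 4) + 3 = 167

Step 1. [((5*(2*((-4*x)^2))) + 4) + 3 = 167] peel the +3: subtract 3 from each side ⇒ sub: (5*(2*((-4*x)^2))) + 4 = 164.
Step 2. [(5*(2*((-4*x)^2))) + 4 = 164] peel the +4: subtract 4 from each side. So sub: 5*(2*((-4*x)^2)) = 160.
Step 3. [5*(2*((-4*x)^2)) = 160] divide by the outer 5, so div: 2*((-4*x)^2) = 32.
Step 4. [2*((-4*x)^2) = 32] LHS = 2·(…); ÷2 both sides. So div: (-4*x)^2 = 16.
Step 5. [(-4*x)^2 = 16] √ both sides: 16 ≥ 0 gives two branches ⇒ sqrt: -4*x = 4 or -4.
Step 6. [-4*x = 4 or -4] leading coefficient -4: divide by -4. So div: x = -1 or 1.

Answer: x ∈ {-1, 1}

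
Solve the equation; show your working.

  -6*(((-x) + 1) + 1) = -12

Step 1. [-6*(((-x) + 1) + 1) = -12] -6·(inner) — divide through by -6 ⇒ div: ((-x) + 1) + 1 = 2.
Step 2. [((-x) + 1) + 1 = 2] +1 is outermost — subtract 1 both sides ⇒ sub: (-x) + 1 = 1.
Step 3. [(-x) + 1 = 1] peel the +1: subtract 1 from each side ⇒ sub: -x = 0.
Step 4. [-x = 0] leading − — multiply by −1 ⇒ neg: x = 0.

Answer: x ∈ {0}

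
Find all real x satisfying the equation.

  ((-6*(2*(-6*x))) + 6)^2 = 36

Step 1. [((-6*(2*(-6*x))) + 6)^2 = 36] LHS squared, RHS 36 ≥ 0: apply √ (±) ⇒ sqrt: (-6*(2*(-6*x))) + 6 = 6 or -6.
Step 2. [(-6*(2*(-6*x))) + 6 = 6 or -6] 6 comes off first (subtract 6). So sub: -6*(2*(-6*x)) = 0 or -12.
Step 3. [-6*(2*(-6*x)) = 0 or -12] -6 out front; divide by -6 ⇒ div: 2*(-6*x) = 0 or 2.
Step 4. [2*(-6*x) = 0 or 2] LHS = 2·(…); ÷2 both sides. So div: -6*x = 0 or 1.
Step 5. [-6*x = 0 or 1] -6·(inner) — divide through by -6 ⇒ div: x = 0 or -1/6.

Answer: x ∈ {-1/6, 0}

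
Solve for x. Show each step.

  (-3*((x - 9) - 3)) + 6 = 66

Step 1. [(-3*((x - 9) - 3)) + 6 = 66] common factor -3 (LHS and 66) — divide through ⇒ factor: ((x - 9) - 3) - 2 = -22.
Step 2. [((x - 9) - 3) - 2 = -22] the outer -2 inverts by adding 2 ⇒ sub: (x - 9) - 3 = -20.
Step 3. [(x - 9) - 3 = -20] the outer -3 inverts by adding 3, so sub: x - 9 = -17.
Step 4. [x - 9 = -17] -9 is outermost — add 9 both sides ⇒ sub: x = -8.

Answer: x ∈ {-8}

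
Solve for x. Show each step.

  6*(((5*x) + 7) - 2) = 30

Step 1. [6*(((5*x) + 7) - 2) = 30] leading coefficient 6: divide by 6, so div: ((5*x) + 7) - 2 = 5.
Step 2. [((5*x) + 7) - 2 = 5] add 2: x sits inside (… - 2), so sub: (5*x) + 7 = 7.
Step 3. [(5*x) + 7 = 7] 7 comes off first (subtract 7). So sub: 5*x = 0.
Step 4. [5*x = 0] 5·(inner) — divide through by 5. So div: x = 0.

Answer: x ∈ {0}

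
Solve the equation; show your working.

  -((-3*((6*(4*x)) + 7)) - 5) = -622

Step 1. [-((-3*((6*(4*x)) + 7)) - 5) = -622] flip signs both sides, so neg: (-3*((6*(4*x)) + 7)) - 5 = 622.
Step 2. [(-3*((6*(4*x)) + 7)) - 5 = 622] -5 is outermost — add 5 both sides, so sub: -3*((6*(4*x)) + 7) = 627.
Step 3. [-3*((6*(4*x)) + 7) = 627] divide by the outer -3. So div: (6*(4*x)) + 7 = -209.
Step 4. [(6*(4*x)) + 7 = -209] subtract 7: x sits inside (… + 7) ⇒ sub: 6*(4*x) = -216.
Step 5. [6*(4*x) = -216] 6 out front; divide by 6. So div: 4*x = -36.
Step 6. [4*x = -36] leading coefficient 4: divide by 4, so div: x = -9.

Answer: x ∈ {-9}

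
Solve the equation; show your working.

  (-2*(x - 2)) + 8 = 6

Step 1. [(-2*(x - 2)) + 8 = 6] +8 is outermost — subtract 8 both sides. So sub: -2*(x - 2) = -2.
Step 2. [-2*(x - 2) = -2] -2·(inner) — divide through by -2. So div: x - 2 = 1.
Step 3. [x - 2 = 1] the outer -2 inverts by adding 2. So sub: x = 3.

Answer: x ∈ {3}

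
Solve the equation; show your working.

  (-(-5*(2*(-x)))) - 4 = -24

Step 1. [(-(-5*(2*(-x)))) - 4 = -24] the outer -4 inverts by adding 4. So sub: -(-5*(2*(-x))) = -20.
Step 2. [-(-5*(2*(-x))) = -20] flip signs both sides. So neg: -5*(2*(-x)) = 20.
Step 3. [-5*(2*(-x)) = 20] -5·(inner) — divide through by -5. So div: 2*(-x) = -4.
Step 4. [2*(-x) = -4] LHS = 2·(…); ÷2 both sides ⇒ div: -x = -2.
Step 5. [-x = -2] flip signs both sides. So neg: x = 2.

Answer: x ∈ {2}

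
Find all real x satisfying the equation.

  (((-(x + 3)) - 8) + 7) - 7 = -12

Step 1. [(((-(x + 3)) - 8) + 7) - 7 = -12] the outer -7 inverts by adding 7 ⇒ sub: ((-(x + 3)) - 8) + 7 = -5.
Step 2. [((-(x + 3)) - 8) + 7 = -5] +7 is outermost — subtract 7 both sides ⇒ sub: (-(x + 3)) - 8 = -12.
Step 3. [(-(x + 3)) - 8 = -12] peel the -8: add 8 from each side. So sub: -(x + 3) = -4.
Step 4. [-(x + 3) = -4] LHS negated; negate both sides. So neg: x + 3 = 4.
Step 5. [x + 3 = 4] 3 comes off first (subtract 3). So sub: x = 1.

Answer: x ∈ {1}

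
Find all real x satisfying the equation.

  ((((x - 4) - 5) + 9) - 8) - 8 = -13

Step 1. [((((x - 4) - 5) + 9) - 8) - 8 = -13] the outer -8 inverts by adding 8 ⇒ sub: (((x - 4) - 5) + 9) - 8 = -5.
Step 2. [(((x - 4) - 5) + 9) - 8 = -5] 8 comes off first (add 8), so sub: ((x - 4) - 5) + 9 = 3.
Step 3. [((x - 4) - 5) + 9 = 3] the outer +9 inverts by subtracting 9. So sub: (x - 4) - 5 = -6.
Step 4. [(x - 4) - 5 = -6] the outer -5 inverts by adding 5, so sub: x - 4 = -1.
Step 5. [x - 4 = -1] peel the -4: add 4 from each side. So sub: x = 3.

Answer: x ∈ {3}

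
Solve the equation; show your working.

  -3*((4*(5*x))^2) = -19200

Step 1. [-3*((4*(5*x))^2) = -19200] -3 out front; divide by -3. So div: (4*(5*x))^2 = 6400.
Step 2. [(4*(5*x))^2 = 6400] 6400 ≥ 0, LHS is (·)² — take ±√, so sqrt: 4*(5*x) = 80 or -80.
Step 3. [4*(5*x) = 80 or -80] 4·(inner) — divide through by 4. So div: 5*x = 20 or -20.
Step 4. [5*x = 20 or -20] 5 out front; divide by 5 ⇒ div: x = 4 or -4.

Answer: x ∈ {-4, 4}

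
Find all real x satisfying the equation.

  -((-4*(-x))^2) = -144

Step 1. [-((-4*(-x))^2) = -144] LHS negated; negate both sides ⇒ neg: (-4*(-x))^2 = 144.
Step 2. [(-4*(-x))^2 = 144] 144 ≥ 0, LHS is (·)² — take ±√. So sqrt: -4*(-x) = 12 or -12.
Step 3. [-4*(-x) = 12 or -12] LHS = -4·(…); ÷-4 both sides, so div: -x = -3 or 3.
Step 4. [-x = -3 or 3] leading − — multiply by −1, so neg: x = 3 or -3.

Answer: x ∈ {-3, 3}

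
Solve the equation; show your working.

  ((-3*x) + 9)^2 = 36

Step 1. [((-3*x) + 9)^2 = 36] √ both sides: 36 ≥ 0 gives two branches ⇒ sqrt: (-3*x) + 9 = 6 or -6.
Step 2. [(-3*x) + 9 = 6 or -6] -3 | LHS and -3 | 6 or -6: pull -3 out, so factor: x - 3 = -2 or 2.
Step 3. [x - 3 = -2 or 2] the outer -3 inverts by adding 3 ⇒ sub: x = 1 or 5.

Answer: x ∈ {1, 5}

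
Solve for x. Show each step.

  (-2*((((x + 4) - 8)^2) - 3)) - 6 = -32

Step 1. [(-2*((((x + 4) - 8)^2) - 3)) - 6 = -32] -2 | LHS and -2 | -32: pull -2 out ⇒ factor: ((((x + 4) - 8)^2) - 3) + 3 = 16.
Step 2. [((((x + 4) - 8)^2) - 3) + 3 = 16] the outer +3 inverts by subtracting 3 ⇒ sub: (((x + 4) - 8)^2) - 3 = 13.
Step 3. [(((x + 4) - 8)^2) - 3 = 13] 3 comes off first (add 3) ⇒ sub: ((x + 4) - 8)^2 = 16.
Step 4. [((x + 4) - 8)^2 = 16] 16 ≥ 0, LHS is (·)² — take ±√. So sqrt: (x + 4) - 8 = 4 or -4.
Step 5. [(x + 4) - 8 = 4 or -4] 8 comes off first (add 8) ⇒ sub: x + 4 = 12 or 4.
Step 6. [x + 4 = 12 or 4] subtract 4: x sits inside (… + 4) ⇒ sub: x = 8 or 0.

Answer: x ∈ {0, 8}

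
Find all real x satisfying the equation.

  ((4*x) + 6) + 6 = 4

Step 1. [((4*x) + 6) + 6 = 4] +6 is outermost — subtract 6 both sides ⇒ sub: (4*x) + 6 = -2.
Step 2. [(4*x) + 6 = -2] +6 is outermost — subtract 6 both sides. So sub: 4*x = -8.
Step 3. [4*x = -8] 4 out front; divide by 4, so div: x = -2.

Answer: x ∈ {-2}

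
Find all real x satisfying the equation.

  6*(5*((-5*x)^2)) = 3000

Step 1. [6*(5*((-5*x)^2)) = 3000] LHS = 6·(…); ÷6 both sides, so div: 5*((-5*x)^2) = 500.
Step 2. [5*((-5*x)^2) = 500] 5·(inner) — divide through by 5. So div: (-5*x)^2 = 100.
Step 3. [(-5*x)^2 = 100] LHS squared, RHS 100 ≥ 0: apply √ (±). So sqrt: -5*x = 10 or -10.
Step 4. [-5*x = 10 or -10] divide by the outer -5. So div: x = -2 or 2.

Answer: x ∈ {-2, 2}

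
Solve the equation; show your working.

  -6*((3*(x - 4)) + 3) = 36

Step 1. [-6*((3*(x - 4)) + 3) = 36] -6·(inner) — divide through by -6 ⇒ div: (3*(x - 4)) + 3 = -6.
Step 2. [(3*(x - 4)) + 3 = -6] subtract 3: x sits inside (… + 3), so sub: 3*(x - 4) = -9.
Step 3. [3*(x - 4) = -9] 3 out front; divide by 3, so div: x - 4 = -3.
Step 4. [x - 4 = -3] add 4: x sits inside (… - 4) ⇒ sub: x = 1.

Answer: x ∈ {1}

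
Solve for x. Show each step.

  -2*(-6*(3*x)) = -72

Step 1. [-2*(-6*(3*x)) = -72] LHS = -2·(…); ÷-2 both sides, so div: -6*(3*x) = 36.
Step 2. [-6*(3*x) = 36] leading coefficient -6: divide by -6 ⇒ div: 3*x = -6.
Step 3. [3*x = -6] leading coefficient 3: divide by 3. So div: x = -2.

Answer: x ∈ {-2}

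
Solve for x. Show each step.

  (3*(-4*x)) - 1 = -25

Step 1. [(3*(-4*x)) - 1 = -25] -1 is outermost — add 1 both sides. So sub: 3*(-4*x) = -24.
Step 2. [3*(-4*x) = -24] LHS = 3·(…); ÷3 both sides ⇒ div: -4*x = -8.
Step 3. [-4*x = -8] leading coefficient -4: divide by -4, so div: x = 2.

Answer: x ∈ {2}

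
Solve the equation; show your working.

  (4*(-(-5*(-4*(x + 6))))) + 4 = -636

Step 1. [(4*(-(-5*(-4*(x + 6))))) + 4 = -636] 4 divides every term; factor it out. So factor: (-(-5*(-4*(x + 6)))) + 1 = -159.
Step 2. [(-(-5*(-4*(x + 6)))) + 1 = -159] subtract 1: x sits inside (… + 1). So sub: -(-5*(-4*(x + 6))) = -160.
Step 3. [-(-5*(-4*(x + 6))) = -160] LHS negated; negate both sides ⇒ neg: -5*(-4*(x + 6)) = 160.
Step 4. [-5*(-4*(x + 6)) = 160] leading coefficient -5: divide by -5 ⇒ div: -4*(x + 6) = -32.
Step 5. [-4*(x + 6) = -32] -4·(inner) — divide through by -4, so div: x + 6 = 8.
Step 6. [x + 6 = 8] subtract 6: x sits inside (… + 6), so sub: x = 2.

Answer: x ∈ {2}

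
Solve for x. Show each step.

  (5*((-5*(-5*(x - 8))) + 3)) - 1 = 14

Step 1. [(5*((-5*(-5*(x - 8))) + 3)) - 1 = 14] -1 is outermost — add 1 both sides. So sub: 5*((-5*(-5*(x - 8))) + 3) = 15.
Step 2. [5*((-5*(-5*(x - 8))) + 3) = 15] leading coefficient 5: divide by 5. So div: (-5*(-5*(x - 8))) + 3 = 3.
Step 3. [(-5*(-5*(x - 8))) + 3 = 3] subtract 3: x sits inside (… + 3), so sub: -5*(-5*(x - 8)) = 0.
Step 4. [-5*(-5*(x - 8)) = 0] divide by the outer -5. So div: -5*(x - 8) = 0.
Step 5. [-5*(x - 8) = 0] -5 out front; divide by -5, so div: x - 8 = 0.
Step 6. [x - 8 = 0] 8 comes off first (add 8). So sub: x = 8.

Answer: x ∈ {8}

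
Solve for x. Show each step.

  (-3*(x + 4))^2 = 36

Step 1. [(-3*(x + 4))^2 = 36] √ both sides: 36 ≥ 0 gives two branches. So sqrt: -3*(x + 4) = 6 or -6.
Step 2. [-3*(x + 4) = 6 or -6] -3·(inner) — divide through by -3, so div: x + 4 = -2 or 2.
Step 3. [x + 4 = -2 or 2] subtract 4: x sits inside (… + 4), so sub: x = -6 or -2.

Answer: x ∈ {-6, -2}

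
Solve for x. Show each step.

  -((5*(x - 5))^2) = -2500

Step 1. [-((5*(x - 5))^2) = -2500] flip signs both sides ⇒ neg: (5*(x - 5))^2 = 2500.
Step 2. [(5*(x - 5))^2 = 2500] √ both sides: 2500 ≥ 0 gives two branches ⇒ sqrt: 5*(x - 5) = 50 or -50.
Step 3. [5*(x - 5) = 50 or -50] leading coefficient 5: divide by 5 ⇒ div: x - 5 = 10 or -10.
Step 4. [x - 5 = 10 or -10] add 5: x sits inside (… - 5). So sub: x = 15 or -5.

Answer: x ∈ {-5, 15}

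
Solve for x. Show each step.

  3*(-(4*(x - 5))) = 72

Step 1. [3*(-(4*(x - 5))) = 72] 3 out front; divide by 3. So div: -(4*(x - 5)) = 24.
Step 2. [-(4*(x - 5)) = 24] flip signs both sides ⇒ neg: 4*(x - 5) = -24.
Step 3. [4*(x - 5) = -24] 4·(inner) — divide through by 4. So div: x - 5 = -6.
Step 4. [x - 5 = -6] the outer -5 inverts by adding 5, so sub: x = -1.

Answer: x ∈ {-1}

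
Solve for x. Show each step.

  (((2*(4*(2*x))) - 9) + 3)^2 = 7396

Step 1. [(((2*(4*(2*x))) - 9) + 3)^2 = 7396] 7396 ≥ 0, LHS is (·)² — take ±√, so sqrt: ((2*(4*(2*x))) - 9) + 3 = 86 or -86.
Step 2. [((2*(4*(2*x))) - 9) + 3 = 86 or -86] subtract 3: x sits inside (… + 3), so sub: (2*(4*(2*x))) - 9 = 83 or -89.
Step 3. [(2*(4*(2*x))) - 9 = 83 or -89] add 9: x sits inside (… - 9), so sub: 2*(4*(2*x)) = 92 or -80.
Step 4. [2*(4*(2*x)) = 92 or -80] divide by the outer 2 ⇒ div: 4*(2*x) = 46 or -40.
Step 5. [4*(2*x) = 46 or -40] divide by the outer 4 ⇒ div: 2*x = 23/2 or -10.
Step 6. [2*x = 23/2 or -10] 2 out front; divide by 2, so div: x = 23/4 or -5.

Answer: x ∈ {-5, 23/4}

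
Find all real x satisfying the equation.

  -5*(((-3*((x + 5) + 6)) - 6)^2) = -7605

Step 1. [-5*(((-3*((x + 5) + 6)) - 6)^2) = -7605] -5·(inner) — divide through by -5, so div: ((-3*((x + 5) + 6)) - 6)^2 = 1521.
Step 2. [((-3*((x + 5) + 6)) - 6)^2 = 1521] LHS squared, RHS 1521 ≥ 0: apply √ (±) ⇒ sqrt: (-3*((x + 5) + 6)) - 6 = 39 or -39.
Step 3. [(-3*((x + 5) + 6)) - 6 = 39 or -39] -6 is outermost — add 6 both sides. So sub: -3*((x + 5) + 6) = 45 or -33.
Step 4. [-3*((x + 5) + 6) = 45 or -33] divide by the outer -3. So div: (x + 5) + 6 = -15 or 11.
Step 5. [(x + 5) + 6 = -15 or 11] the outer +6 inverts by subtracting 6 ⇒ sub: x + 5 = -21 or 5.
Step 6. [x + 5 = -21 or 5] +5 is outermost — subtract 5 both sides, so sub: x = -26 or 0.

Answer: x ∈ {-26, 0}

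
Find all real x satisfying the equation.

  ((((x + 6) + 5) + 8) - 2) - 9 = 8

Step 1. [((((x + 6) + 5) + 8) - 2) - 9 = 8] the outer -9 inverts by adding 9. So sub: (((x + 6) + 5) + 8) - 2 = 17.
Step 2. [(((x + 6) + 5) + 8) - 2 = 17] 2 comes off first (add 2) ⇒ sub: ((x + 6) + 5) + 8 = 19.
Step 3. [((x + 6) + 5) + 8 = 19] the outer +8 inverts by subtracting 8, so sub: (x + 6) + 5 = 11.
Step 4. [(x + 6) + 5 = 11] +5 is outermost — subtract 5 both sides ⇒ sub: x + 6 = 6.
Step 5. [x + 6 = 6] subtract 6: x sits inside (… + 6), so sub: x = 0.

Answer: x ∈ {0}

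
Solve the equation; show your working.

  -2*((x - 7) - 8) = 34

Step 1. [-2*((x - 7) - 8) = 34] -2·(inner) — divide through by -2 ⇒ div: (x - 7) - 8 = -17.
Step 2. [(x - 7) - 8 = -17] the outer -8 inverts by adding 8. So sub: x - 7 = -9.
Step 3. [x - 7 = -9] -7 is outermost — add 7 both sides ⇒ sub: x = -2.

Answer: x ∈ {-2}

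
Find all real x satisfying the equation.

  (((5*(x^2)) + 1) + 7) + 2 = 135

Step 1. [(((5*(x^2)) + 1) + 7) + 2 = 135] +2 is outermost — subtract 2 both sides. So sub: ((5*(x^2)) + 1) + 7 = 133.
Step 2. [((5*(x^2)) + 1) + 7 = 133] peel the +7: subtract 7 from each side. So sub: (5*(x^2)) + 1 = 126.
Step 3. [(5*(x^2)) + 1 = 126] 1 comes off first (subtract 1), so sub: 5*(x^2) = 125.
Step 4. [5*(x^2) = 125] 5·(inner) — divide through by 5 ⇒ div: x^2 = 25.
Step 5. [x^2 = 25] √ both sides: 25 ≥ 0 gives two branches, so sqrt: x = 5 or -5.

Answer: x ∈ {-5, 5}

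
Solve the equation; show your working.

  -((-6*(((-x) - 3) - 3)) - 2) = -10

Step 1. [-((-6*(((-x) - 3) - 3)) - 2) = -10] flip signs both sides ⇒ neg: (-6*(((-x) - 3) - 3)) - 2 = 10.
Step 2. [(-6*(((-x) - 3) - 3)) - 2 = 10] peel the -2: add 2 from each side ⇒ sub: -6*(((-x) - 3) - 3) = 12.
Step 3. [-6*(((-x) - 3) - 3) = 12] -6 out front; divide by -6 ⇒ div: ((-x) - 3) - 3 = -2.
Step 4. [((-x) - 3) - 3 = -2] -3 is outermost — add 3 both sides ⇒ sub: (-x) - 3 = 1.
Step 5. [(-x) - 3 = 1] 3 comes off first (add 3), so sub: -x = 4.
Step 6. [-x = 4] leading − — multiply by −1, so neg: x = -4.

Answer: x ∈ {-4}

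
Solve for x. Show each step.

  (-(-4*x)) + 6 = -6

Step 1. [(-(-4*x)) + 6 = -6] subtract 6: x sits inside (… + 6). So sub: -(-4*x) = -12.
Step 2. [-(-4*x) = -12] LHS negated; negate both sides. So neg: -4*x = 12.
Step 3. [-4*x = 12] -4 out front; divide by -4 ⇒ div: x = -3.

Answer: x ∈ {-3}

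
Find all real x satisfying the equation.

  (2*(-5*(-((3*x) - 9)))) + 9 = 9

Step 1. [(2*(-5*(-((3*x) - 9)))) + 9 = 9] subtract 9: x sits inside (… + 9) ⇒ sub: 2*(-5*(-((3*x) - 9))) = 0.
Step 2. [2*(-5*(-((3*x) - 9))) = 0] 2 out front; divide by 2 ⇒ div: -5*(-((3*x) - 9)) = 0.
Step 3. [-5*(-((3*x) - 9)) = 0] divide by the outer -5 ⇒ div: -((3*x) - 9) = 0.
Step 4. [-((3*x) - 9) = 0] flip signs both sides. So neg: (3*x) - 9 = 0.
Step 5. [(3*x) - 9 = 0] common factor 3 (LHS and 0) — divide through. So factor: x - 3 = 0.
Step 6. [x - 3 = 0] -3 is outermost — add 3 both sides ⇒ sub: x = 3.

Answer: x ∈ {3}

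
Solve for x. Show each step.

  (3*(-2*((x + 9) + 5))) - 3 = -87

Step 1. [(3*(-2*((x + 9) + 5))) - 3 = -87] common factor 3 (LHS and -87) — divide through, so factor: (-2*((x + 9) + 5)) - 1 = -29.
Step 2. [(-2*((x + 9) + 5)) - 1 = -29] the outer -1 inverts by adding 1, so sub: -2*((x + 9) + 5) = -28.
Step 3. [-2*((x + 9) + 5) = -28] divide by the outer -2, so div: (x + 9) + 5 = 14.
Step 4. [(x + 9) + 5 = 14] peel the +5: subtract 5 from each side, so sub: x + 9 = 9.
Step 5. [x + 9 = 9] 9 comes off first (subtract 9) ⇒ sub: x = 0.

Answer: x ∈ {0}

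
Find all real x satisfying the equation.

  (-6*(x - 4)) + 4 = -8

Step 1. [(-6*(x - 4)) + 4 = -8] peel the +4: subtract 4 from each side ⇒ sub: -6*(x - 4) = -12.
Step 2. [-6*(x - 4) = -12] -6·(inner) — divide through by -6, so div: x - 4 = 2.
Step 3. [x - 4 = 2] peel the -4: add 4 from each side. So sub: x = 6.

Answer: x ∈ {6}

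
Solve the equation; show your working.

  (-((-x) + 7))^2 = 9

Step 1. [(-((-x) + 7))^2 = 9] √ both sides: 9 ≥ 0 gives two branches. So sqrt: -((-x) + 7) = 3 or -3.
Step 2. [-((-x) + 7) = 3 or -3] leading − — multiply by −1. So neg: (-x) + 7 = -3 or 3.
Step 3. [(-x) + 7 = -3 or 3] +7 is outermost — subtract 7 both sides. So sub: -x = -10 or -4.
Step 4. [-x = -10 or -4] flip signs both sides. So neg: x = 10 or 4.

Answer: x ∈ {4, 10}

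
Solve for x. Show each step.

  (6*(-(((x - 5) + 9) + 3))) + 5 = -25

Step 1. [(6*(-(((x - 5) + 9) + 3))) + 5 = -25] +5 is outermost — subtract 5 both sides, so sub: 6*(-(((x - 5) + 9) + 3)) = -30.
Step 2. [6*(-(((x - 5) + 9) + 3)) = -30] 6·(inner) — divide through by 6. So div: -(((x - 5) + 9) + 3) = -5.
Step 3. [-(((x - 5) + 9) + 3) = -5] leading − — multiply by −1. So neg: ((x - 5) + 9) + 3 = 5.
Step 4. [((x - 5) + 9) + 3 = 5] 3 comes off first (subtract 3) ⇒ sub: (x - 5) + 9 = 2.
Step 5. [(x - 5) + 9 = 2] the outer +9 inverts by subtracting 9. So sub: x - 5 = -7.
Step 6. [x - 5 = -7] -5 is outermost — add 5 both sides, so sub: x = -2.

Answer: x ∈ {-2}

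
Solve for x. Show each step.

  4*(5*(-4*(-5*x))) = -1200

Step 1. [4*(5*(-4*(-5*x))) = -1200] LHS = 4·(…); ÷4 both sides, so div: 5*(-4*(-5*x)) = -300.
Step 2. [5*(-4*(-5*x)) = -300] leading coefficient 5: divide by 5, so div: -4*(-5*x) = -60.
Step 3. [-4*(-5*x) = -60] -4 out front; divide by -4 ⇒ div: -5*x = 15.
Step 4. [-5*x = 15] leading coefficient -5: divide by -5. So div: x = -3.

Answer: x ∈ {-3}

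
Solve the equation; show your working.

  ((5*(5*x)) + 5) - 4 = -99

Step 1. [((5*(5*x)) + 5) - 4 = -99] the outer -4 inverts by adding 4. So sub: (5*(5*x)) + 5 = -95.
Step 2. [(5*(5*x)) + 5 = -95] +5 is outermost — subtract 5 both sides, so sub: 5*(5*x) = -100.
Step 3. [5*(5*x) = -100] LHS = 5·(…); ÷5 both sides. So div: 5*x = -20.
Step 4. [5*x = -20] divide by the outer 5. So div: x = -4.

Answer: x ∈ {-4}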